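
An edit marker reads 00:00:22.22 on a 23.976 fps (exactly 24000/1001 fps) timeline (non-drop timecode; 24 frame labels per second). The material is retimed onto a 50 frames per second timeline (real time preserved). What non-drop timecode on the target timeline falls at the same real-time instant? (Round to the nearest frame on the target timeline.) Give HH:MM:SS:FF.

00:00:22:47

Source frame index: (0×3600 + 0×60 + 22) × 24 + 22 = 550.
Real time: 550 / (24000/1001) = 11011/480 s.
Target frame: (11011/480) × (50) = 55055/48 ≈ 1146.979 → 1147.
At 50 labels/s: frame 1147 → 00:00:22:47.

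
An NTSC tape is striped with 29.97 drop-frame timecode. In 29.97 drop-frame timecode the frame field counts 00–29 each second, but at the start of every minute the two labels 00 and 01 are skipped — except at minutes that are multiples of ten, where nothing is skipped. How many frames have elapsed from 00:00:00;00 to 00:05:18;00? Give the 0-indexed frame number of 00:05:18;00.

9530

As if non-drop at 30 labels/s: (0 × 3600 + 5 × 60 + 18) × 30 + 0 = 9540.
Minute boundaries passed: 5; those not divisible by 10: 5 − 0 = 5; dropped labels = 2 × 5 = 10.
Actual frame index = 9540 − 10 = 9530.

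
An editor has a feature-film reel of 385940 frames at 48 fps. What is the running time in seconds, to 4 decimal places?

8040.4167 seconds

Running time = 385940 × 1/48 = 96485/12 s ≈ 8040.4167 s.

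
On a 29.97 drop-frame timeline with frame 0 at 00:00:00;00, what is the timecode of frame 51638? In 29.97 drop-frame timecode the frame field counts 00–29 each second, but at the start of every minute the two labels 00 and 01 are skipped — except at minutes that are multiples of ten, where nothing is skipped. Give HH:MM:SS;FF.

00:28:43;00

Each 10-minute DF block holds 10 × 60 × 30 − 9 × 2 = 17982 frames. 51638 ÷ 17982 → 2 full blocks, remainder 15674.
Within the partial block the first minute is 1800 frames and each further minute 1798, so 8 further minute boundaries passed. Total skipped labels = 18 × 2 + 2 × 8 = 52.
Non-drop label index = 51638 + 52 = 51690; at 30 labels/s that is 00:28:43:00, i.e. DF 00:28:43;00.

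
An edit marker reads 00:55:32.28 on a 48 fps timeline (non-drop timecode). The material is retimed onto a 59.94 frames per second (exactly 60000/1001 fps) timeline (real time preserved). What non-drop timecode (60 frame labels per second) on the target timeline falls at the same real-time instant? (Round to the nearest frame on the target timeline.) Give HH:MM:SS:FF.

00:55:29:15

Source frame index: (0×3600 + 55×60 + 32) × 48 + 28 = 159964.
Real time: 159964 / (48) = 39991/12 s.
Target frame: (39991/12) × (60000/1001) = 28565000/143 ≈ 199755.245 → 199755.
At 60 labels/s: frame 199755 → 00:55:29:15.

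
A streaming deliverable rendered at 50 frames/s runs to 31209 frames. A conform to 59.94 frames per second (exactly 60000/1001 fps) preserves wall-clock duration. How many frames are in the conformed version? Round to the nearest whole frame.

Frames at target rate = 31209 × (60000/1001) / (50) = 37450800/1001 ≈ 37413.387.
Nearest whole frame: 37413.

37413 frames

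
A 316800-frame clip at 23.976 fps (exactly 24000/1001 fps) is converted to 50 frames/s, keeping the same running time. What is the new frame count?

660660 frames

Target frames = source frames × (target rate / source rate) = 316800 × (50)/(24000/1001) = 316800 × 1001/480 = 660660.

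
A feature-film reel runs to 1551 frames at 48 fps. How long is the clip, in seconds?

32.3125 seconds

Running time = 1551 / (48) = 32.3125 s.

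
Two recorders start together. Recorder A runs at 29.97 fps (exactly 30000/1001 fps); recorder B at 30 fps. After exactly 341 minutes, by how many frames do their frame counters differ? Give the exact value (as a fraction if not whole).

341 min = 20460 s.
A emits 30000/1001 × 20460 = 55800000/91 frames; B emits 30 × 20460 = 613800.
Difference = 55800/91 frames (≈ 613.1868); B is ahead of A.

55800/91 frames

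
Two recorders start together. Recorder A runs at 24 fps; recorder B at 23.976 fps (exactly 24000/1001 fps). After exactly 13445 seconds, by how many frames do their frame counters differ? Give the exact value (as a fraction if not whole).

A emits 24 × 13445 = 322680 frames; B emits 24000/1001 × 13445 = 322680000/1001.
Difference = 322680/1001 frames (≈ 322.3576); B is behind A.

322680/1001 frames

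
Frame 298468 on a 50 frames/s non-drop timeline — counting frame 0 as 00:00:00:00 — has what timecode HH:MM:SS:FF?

01:39:29:18

298468 ÷ 50 = 5969 full seconds, remainder 18 frames.
5969 s = 1 h 39 min 29 s.
Timecode: 01:39:29:18.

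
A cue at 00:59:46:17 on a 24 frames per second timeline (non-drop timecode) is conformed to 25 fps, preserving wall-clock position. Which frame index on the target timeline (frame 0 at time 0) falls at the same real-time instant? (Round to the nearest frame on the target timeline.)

Source frame index: (0×3600 + 59×60 + 46) × 24 + 17 = 86081.
Real time: 86081 / (24) = 86081/24 s.
Target frame: (86081/24) × (25) = 2152025/24 ≈ 89667.708 → 89668.

frame 89668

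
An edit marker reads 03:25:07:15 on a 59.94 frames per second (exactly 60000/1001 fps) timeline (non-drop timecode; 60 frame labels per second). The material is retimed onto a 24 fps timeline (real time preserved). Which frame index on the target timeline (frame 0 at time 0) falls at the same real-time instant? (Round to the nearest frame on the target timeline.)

Source frame index: (3×3600 + 25×60 + 7) × 60 + 15 = 738435.
Real time: 738435 / (60000/1001) = 49278229/4000 s.
Target frame: (49278229/4000) × (24) = 147834687/500 ≈ 295669.374 → 295669.

frame 295669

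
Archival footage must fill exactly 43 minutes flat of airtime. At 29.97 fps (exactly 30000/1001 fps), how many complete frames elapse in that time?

43 min = 2580 s.
Frames = 2580 × 30000/1001 = 77400000/1001 ≈ 77322.6773.
Complete frames: 77322.

77322 frames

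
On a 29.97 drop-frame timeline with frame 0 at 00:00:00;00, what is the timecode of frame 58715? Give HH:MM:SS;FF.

Ten DF minutes hold 17982 frames, so frame 58715 lies in block 3 (frames 53946–71927) with 4769 frames into that block.
The block's first minute is 1800 frames and the rest 1798 each; 4769 frames reaches minute 2, so 3 × 18 + 2 × 2 = 58 labels have been skipped so far.
Adding those back, label number 58715 + 58 = 58773 at 30 labels/s is 1959 s + 3 f = 0 h 32 min 39 s frame 3, i.e. 00:32:39;03.

00:32:39;03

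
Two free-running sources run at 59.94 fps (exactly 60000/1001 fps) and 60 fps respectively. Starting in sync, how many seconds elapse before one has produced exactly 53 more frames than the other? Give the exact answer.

The gap grows by |60 − 60000/1001| = 60/1001 frames per second.
Time for a 53-frame gap: 53 ÷ (60/1001) = 53053/60 s.

53053/60 seconds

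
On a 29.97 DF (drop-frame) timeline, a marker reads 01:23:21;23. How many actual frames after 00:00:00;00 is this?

Complete 10-minute blocks: 8, each 17982 frames → 143856.
Remaining 3 whole minutes in the current block: 1800 + 2 × 1798 = 5396 frames.
Within the current minute: 21 × 30 + 23 − 2 = 651 (labels ;00/;01 skipped at this minute). Total = 143856 + 5396 + 651 = 149903.

149903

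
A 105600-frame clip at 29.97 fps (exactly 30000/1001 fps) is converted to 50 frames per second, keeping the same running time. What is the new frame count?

Target frames = source frames × (target rate / source rate) = 105600 × (50)/(30000/1001) = 105600 × 1001/600 = 176176.

176176 frames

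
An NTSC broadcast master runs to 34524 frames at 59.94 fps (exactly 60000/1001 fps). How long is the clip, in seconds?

575.9754 seconds

Running time = 34524 / (60000/1001) = 575.9754 s.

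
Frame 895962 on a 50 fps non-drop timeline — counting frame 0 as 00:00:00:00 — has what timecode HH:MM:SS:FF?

04:58:39:12

895962 ÷ 50 = 17919 full seconds, remainder 12 frames.
17919 s = 4 h 58 min 39 s.
Timecode: 04:58:39:12.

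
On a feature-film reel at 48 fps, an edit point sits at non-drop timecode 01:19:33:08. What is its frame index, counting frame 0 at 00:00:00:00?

frame 229112

Total seconds to the label: (1 × 3600 + 19 × 60 + 33) = 4773.
Frame index = 4773 × 48 + 8 = 229112.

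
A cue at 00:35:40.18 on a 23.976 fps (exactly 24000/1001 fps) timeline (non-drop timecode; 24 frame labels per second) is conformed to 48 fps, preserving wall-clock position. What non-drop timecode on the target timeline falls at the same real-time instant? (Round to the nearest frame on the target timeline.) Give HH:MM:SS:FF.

00:35:42:43

Source frame index: (0×3600 + 35×60 + 40) × 24 + 18 = 51378.
Real time: 51378 / (24000/1001) = 8571563/4000 s.
Target frame: (8571563/4000) × (48) = 25714689/250 ≈ 102858.756 → 102859.
At 48 labels/s: frame 102859 → 00:35:42:43.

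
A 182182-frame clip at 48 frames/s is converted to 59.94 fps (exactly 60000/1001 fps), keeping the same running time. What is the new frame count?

Target frames = source frames × (target rate / source rate) = 182182 × (60000/1001)/(48) = 182182 × 1250/1001 = 227500.

227500 frames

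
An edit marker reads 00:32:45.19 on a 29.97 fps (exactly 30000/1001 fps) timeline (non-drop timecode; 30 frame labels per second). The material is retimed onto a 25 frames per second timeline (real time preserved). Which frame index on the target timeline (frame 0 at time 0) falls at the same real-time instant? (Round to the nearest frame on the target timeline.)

frame 49190

Source frame index: (0×3600 + 32×60 + 45) × 30 + 19 = 58969.
Real time: 58969 / (30000/1001) = 59027969/30000 s.
Target frame: (59027969/30000) × (25) = 59027969/1200 ≈ 49189.974 → 49190.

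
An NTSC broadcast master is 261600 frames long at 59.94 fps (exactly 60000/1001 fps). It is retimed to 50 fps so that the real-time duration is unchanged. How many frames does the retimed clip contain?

218218 frames

Target frames = source frames × (target rate / source rate) = 261600 × (50)/(60000/1001) = 261600 × 1001/1200 = 218218.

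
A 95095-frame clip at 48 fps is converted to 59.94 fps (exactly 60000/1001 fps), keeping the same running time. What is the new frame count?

118750 frames

Target frames = source frames × (target rate / source rate) = 95095 × (60000/1001)/(48) = 95095 × 1250/1001 = 118750.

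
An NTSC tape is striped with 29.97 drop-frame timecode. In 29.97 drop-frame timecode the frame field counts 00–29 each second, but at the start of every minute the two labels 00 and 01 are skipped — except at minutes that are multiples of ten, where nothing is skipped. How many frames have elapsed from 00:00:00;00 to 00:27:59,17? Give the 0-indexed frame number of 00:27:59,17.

50337

As if non-drop at 30 labels/s: (0 × 3600 + 27 × 60 + 59) × 30 + 17 = 50387.
Minute boundaries passed: 27; those not divisible by 10: 27 − 2 = 25; dropped labels = 2 × 25 = 50.
Actual frame index = 50387 − 50 = 50337.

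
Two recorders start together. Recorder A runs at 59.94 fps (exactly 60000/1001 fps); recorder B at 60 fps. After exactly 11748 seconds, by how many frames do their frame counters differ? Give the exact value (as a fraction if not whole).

A emits 60000/1001 × 11748 = 64080000/91 frames; B emits 60 × 11748 = 704880.
Difference = 64080/91 frames (≈ 704.1758); B is ahead of A.

64080/91 frames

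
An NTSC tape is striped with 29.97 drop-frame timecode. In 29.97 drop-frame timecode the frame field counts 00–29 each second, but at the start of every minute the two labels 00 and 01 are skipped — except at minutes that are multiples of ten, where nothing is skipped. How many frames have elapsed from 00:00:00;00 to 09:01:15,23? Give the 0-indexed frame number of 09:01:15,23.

Complete 10-minute blocks: 54, each 17982 frames → 971028.
Remaining 1 whole minute in the current block: 1800 + 0 × 1798 = 1800 frames.
Within the current minute: 15 × 30 + 23 − 2 = 471 (labels ;00/;01 skipped at this minute). Total = 971028 + 1800 + 471 = 973299.

973299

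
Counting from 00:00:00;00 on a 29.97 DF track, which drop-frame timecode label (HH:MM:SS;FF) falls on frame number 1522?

Ten DF minutes hold 17982 frames, so frame 1522 lies in block 0 (frames 0–17981) with 1522 frames into that block.
The block's first minute is 1800 frames and the rest 1798 each; 1522 frames reaches minute 0, so 0 × 18 + 0 × 2 = 0 labels have been skipped so far.
Adding those back, label number 1522 + 0 = 1522 at 30 labels/s is 50 s + 22 f = 0 h 0 min 50 s frame 22, i.e. 00:00:50;22.

00:00:50;22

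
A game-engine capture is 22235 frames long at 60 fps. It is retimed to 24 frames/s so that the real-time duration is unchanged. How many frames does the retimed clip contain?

8894 frames

Target frames = source frames × (target rate / source rate) = 22235 × (24)/(60) = 22235 × 2/5 = 8894.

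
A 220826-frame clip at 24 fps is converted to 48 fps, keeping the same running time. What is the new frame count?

441652 frames

Target frames = source frames × (target rate / source rate) = 220826 × (48)/(24) = 220826 × 2 = 441652.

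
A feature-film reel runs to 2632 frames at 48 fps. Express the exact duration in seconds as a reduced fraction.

329/6 seconds

Running time = 2632 ÷ (48) = 2632 × 1/48 = 329/6 s.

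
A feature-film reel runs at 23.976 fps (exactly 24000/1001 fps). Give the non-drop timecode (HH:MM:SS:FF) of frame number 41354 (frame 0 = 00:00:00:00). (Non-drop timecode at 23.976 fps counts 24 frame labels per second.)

00:28:43:02

41354 ÷ 24 = 1723 full seconds, remainder 2 frames.
1723 s = 0 h 28 min 43 s.
Timecode: 00:28:43:02.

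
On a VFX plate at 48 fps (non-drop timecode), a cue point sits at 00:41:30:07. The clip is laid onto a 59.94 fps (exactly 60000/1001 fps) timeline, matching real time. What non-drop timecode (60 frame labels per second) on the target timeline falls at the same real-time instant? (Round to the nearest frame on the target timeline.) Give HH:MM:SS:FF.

00:41:27:39

Source frame index: (0×3600 + 41×60 + 30) × 48 + 7 = 119527.
Real time: 119527 / (48) = 119527/48 s.
Target frame: (119527/48) × (60000/1001) = 149408750/1001 ≈ 149259.491 → 149259.
At 60 labels/s: frame 149259 → 00:41:27:39.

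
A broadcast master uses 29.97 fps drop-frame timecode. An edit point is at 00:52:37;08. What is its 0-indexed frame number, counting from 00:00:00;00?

Complete 10-minute blocks: 5, each 17982 frames → 89910.
Remaining 2 whole minutes in the current block: 1800 + 1 × 1798 = 3598 frames.
Within the current minute: 37 × 30 + 8 − 2 = 1116 (labels ;00/;01 skipped at this minute). Total = 89910 + 3598 + 1116 = 94624.

94624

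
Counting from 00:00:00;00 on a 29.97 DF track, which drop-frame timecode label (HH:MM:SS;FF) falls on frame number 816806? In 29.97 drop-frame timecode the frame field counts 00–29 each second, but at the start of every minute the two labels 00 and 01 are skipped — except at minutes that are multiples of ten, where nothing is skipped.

07:34:14;04

Each 10-minute DF block holds 10 × 60 × 30 − 9 × 2 = 17982 frames. 816806 ÷ 17982 → 45 full blocks, remainder 7616.
Within the partial block the first minute is 1800 frames and each further minute 1798, so 4 further minute boundaries passed. Total skipped labels = 18 × 45 + 2 × 4 = 818.
Non-drop label index = 816806 + 818 = 817624; at 30 labels/s that is 07:34:14:04, i.e. DF 07:34:14;04.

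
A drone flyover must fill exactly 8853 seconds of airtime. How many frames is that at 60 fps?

531180 frames

Frames = 8853 × 60 = 531180.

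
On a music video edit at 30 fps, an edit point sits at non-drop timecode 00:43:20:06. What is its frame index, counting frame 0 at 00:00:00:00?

78006

Total seconds to the label: (0 × 3600 + 43 × 60 + 20) = 2600.
Frame index = 2600 × 30 + 6 = 78006.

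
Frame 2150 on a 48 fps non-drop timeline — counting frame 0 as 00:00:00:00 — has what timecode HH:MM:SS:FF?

2150 ÷ 48 = 44 full seconds, remainder 38 frames.
44 s = 0 h 0 min 44 s.
Timecode: 00:00:44:38.

00:00:44:38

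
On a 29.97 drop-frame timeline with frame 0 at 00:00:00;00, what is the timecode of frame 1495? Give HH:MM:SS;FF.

Each 10-minute DF block holds 10 × 60 × 30 − 9 × 2 = 17982 frames. 1495 ÷ 17982 → 0 full blocks, remainder 1495.
Within the partial block the first minute is 1800 frames and each further minute 1798, so 0 further minute boundaries passed. Total skipped labels = 18 × 0 + 2 × 0 = 0.
Non-drop label index = 1495 + 0 = 1495; at 30 labels/s that is 00:00:49:25, i.e. DF 00:00:49;25.

00:00:49;25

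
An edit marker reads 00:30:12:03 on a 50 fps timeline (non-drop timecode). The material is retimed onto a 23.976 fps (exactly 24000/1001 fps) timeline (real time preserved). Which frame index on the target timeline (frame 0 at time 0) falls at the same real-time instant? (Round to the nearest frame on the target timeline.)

frame 43446

Source frame index: (0×3600 + 30×60 + 12) × 50 + 3 = 90603.
Real time: 90603 / (50) = 90603/50 s.
Target frame: (90603/50) × (24000/1001) = 43489440/1001 ≈ 43445.994 → 43446.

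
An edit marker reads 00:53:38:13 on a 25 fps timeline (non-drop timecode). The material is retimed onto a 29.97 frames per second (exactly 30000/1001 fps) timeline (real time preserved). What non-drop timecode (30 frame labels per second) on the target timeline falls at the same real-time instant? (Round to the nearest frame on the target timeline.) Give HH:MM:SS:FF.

Source frame index: (0×3600 + 53×60 + 38) × 25 + 13 = 80463.
Real time: 80463 / (25) = 80463/25 s.
Target frame: (80463/25) × (30000/1001) = 96555600/1001 ≈ 96459.141 → 96459.
At 30 labels/s: frame 96459 → 00:53:35:09.

00:53:35:09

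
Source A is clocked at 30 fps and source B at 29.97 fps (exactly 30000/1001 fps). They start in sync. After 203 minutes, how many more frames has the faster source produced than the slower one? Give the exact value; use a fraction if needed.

52200/143 frames

203 min = 12180 s.
A emits 30 × 12180 = 365400 frames; B emits 30000/1001 × 12180 = 52200000/143.
Difference = 52200/143 frames (≈ 365.0350); B is behind A.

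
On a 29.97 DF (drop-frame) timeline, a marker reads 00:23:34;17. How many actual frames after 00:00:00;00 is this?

42395

Complete 10-minute blocks: 2, each 17982 frames → 35964.
Remaining 3 whole minutes in the current block: 1800 + 2 × 1798 = 5396 frames.
Within the current minute: 34 × 30 + 17 − 2 = 1035 (labels ;00/;01 skipped at this minute). Total = 35964 + 5396 + 1035 = 42395.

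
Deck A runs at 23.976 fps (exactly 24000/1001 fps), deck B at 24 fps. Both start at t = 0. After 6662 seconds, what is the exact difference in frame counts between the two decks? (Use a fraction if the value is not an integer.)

A emits 24000/1001 × 6662 = 159888000/1001 frames; B emits 24 × 6662 = 159888.
Difference = 159888/1001 frames (≈ 159.7283); B is ahead of A.

159888/1001 frames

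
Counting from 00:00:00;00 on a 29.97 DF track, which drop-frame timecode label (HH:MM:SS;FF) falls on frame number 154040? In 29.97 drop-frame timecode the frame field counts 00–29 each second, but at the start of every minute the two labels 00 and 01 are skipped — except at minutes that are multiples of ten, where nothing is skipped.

01:25:39;24

Ten DF minutes hold 17982 frames, so frame 154040 lies in block 8 (frames 143856–161837) with 10184 frames into that block.
The block's first minute is 1800 frames and the rest 1798 each; 10184 frames reaches minute 5, so 8 × 18 + 5 × 2 = 154 labels have been skipped so far.
Adding those back, label number 154040 + 154 = 154194 at 30 labels/s is 5139 s + 24 f = 1 h 25 min 39 s frame 24, i.e. 01:25:39;24.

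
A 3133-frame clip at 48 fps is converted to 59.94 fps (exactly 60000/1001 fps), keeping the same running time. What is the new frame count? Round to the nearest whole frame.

Frames at target rate = 3133 × (60000/1001) / (48) = 301250/77 ≈ 3912.338.
Nearest whole frame: 3912.

3912 frames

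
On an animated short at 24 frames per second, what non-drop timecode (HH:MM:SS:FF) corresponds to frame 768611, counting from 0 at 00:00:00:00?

08:53:45:11

768611 ÷ 24 = 32025 full seconds, remainder 11 frames.
32025 s = 8 h 53 min 45 s.
Timecode: 08:53:45:11.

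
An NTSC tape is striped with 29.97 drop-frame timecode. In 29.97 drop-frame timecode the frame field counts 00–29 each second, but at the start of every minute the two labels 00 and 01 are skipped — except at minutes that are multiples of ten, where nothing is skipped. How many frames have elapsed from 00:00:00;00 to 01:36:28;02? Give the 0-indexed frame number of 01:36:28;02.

173468

As if non-drop at 30 labels/s: (1 × 3600 + 36 × 60 + 28) × 30 + 2 = 173642.
Minute boundaries passed: 96; those not divisible by 10: 96 − 9 = 87; dropped labels = 2 × 87 = 174.
Actual frame index = 173642 − 174 = 173468.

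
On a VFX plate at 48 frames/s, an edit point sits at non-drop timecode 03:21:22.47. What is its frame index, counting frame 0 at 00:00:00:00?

579983

Total seconds to the label: (3 × 3600 + 21 × 60 + 22) = 12082.
Frame index = 12082 × 48 + 47 = 579983.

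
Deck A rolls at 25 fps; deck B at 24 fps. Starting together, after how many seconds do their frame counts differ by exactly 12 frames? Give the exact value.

The gap grows by |24 − 25| = 1 frame per second.
Time for a 12-frame gap: 12 ÷ (1) = 12 s.

12 seconds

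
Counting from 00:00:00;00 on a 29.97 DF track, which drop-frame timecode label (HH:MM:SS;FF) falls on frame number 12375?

00:06:52;27

Each 10-minute DF block holds 10 × 60 × 30 − 9 × 2 = 17982 frames. 12375 ÷ 17982 → 0 full blocks, remainder 12375.
Within the partial block the first minute is 1800 frames and each further minute 1798, so 6 further minute boundaries passed. Total skipped labels = 18 × 0 + 2 × 6 = 12.
Non-drop label index = 12375 + 12 = 12387; at 30 labels/s that is 00:06:52:27, i.e. DF 00:06:52;27.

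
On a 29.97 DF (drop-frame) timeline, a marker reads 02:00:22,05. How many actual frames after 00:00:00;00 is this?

As if non-drop at 30 labels/s: (2 × 3600 + 0 × 60 + 22) × 30 + 5 = 216665.
Minute boundaries passed: 120; those not divisible by 10: 120 − 12 = 108; dropped labels = 2 × 108 = 216.
Actual frame index = 216665 − 216 = 216449.

216449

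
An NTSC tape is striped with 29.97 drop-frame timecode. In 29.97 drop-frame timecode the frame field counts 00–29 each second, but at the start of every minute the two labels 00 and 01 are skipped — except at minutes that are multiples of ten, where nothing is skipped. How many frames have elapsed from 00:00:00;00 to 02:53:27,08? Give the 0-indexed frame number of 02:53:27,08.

As if non-drop at 30 labels/s: (2 × 3600 + 53 × 60 + 27) × 30 + 8 = 312218.
Minute boundaries passed: 173; those not divisible by 10: 173 − 17 = 156; dropped labels = 2 × 156 = 312.
Actual frame index = 312218 − 312 = 311906.

311906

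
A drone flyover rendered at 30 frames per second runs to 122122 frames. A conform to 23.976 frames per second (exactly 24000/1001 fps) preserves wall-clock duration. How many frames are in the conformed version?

Target frames = source frames × (target rate / source rate) = 122122 × (24000/1001)/(30) = 122122 × 800/1001 = 97600.

97600 frames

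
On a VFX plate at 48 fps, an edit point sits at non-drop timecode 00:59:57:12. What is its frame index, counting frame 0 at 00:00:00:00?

Total seconds to the label: (0 × 3600 + 59 × 60 + 57) = 3597.
Frame index = 3597 × 48 + 12 = 172668.

frame 172668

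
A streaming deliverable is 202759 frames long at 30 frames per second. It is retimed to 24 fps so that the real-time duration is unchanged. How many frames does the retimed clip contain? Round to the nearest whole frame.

162207 frames

Frames at target rate = 202759 × (24) / (30) = 811036/5 ≈ 162207.200.
Nearest whole frame: 162207.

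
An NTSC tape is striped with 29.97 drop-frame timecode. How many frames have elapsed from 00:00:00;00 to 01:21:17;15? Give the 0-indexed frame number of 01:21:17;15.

Complete 10-minute blocks: 8, each 17982 frames → 143856.
Remaining 1 whole minute in the current block: 1800 + 0 × 1798 = 1800 frames.
Within the current minute: 17 × 30 + 15 − 2 = 523 (labels ;00/;01 skipped at this minute). Total = 143856 + 1800 + 523 = 146179.

146179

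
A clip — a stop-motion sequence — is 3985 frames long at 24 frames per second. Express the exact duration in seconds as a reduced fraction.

3985/24 seconds

Running time = 3985 ÷ (24) = 3985 × 1/24 = 3985/24 s.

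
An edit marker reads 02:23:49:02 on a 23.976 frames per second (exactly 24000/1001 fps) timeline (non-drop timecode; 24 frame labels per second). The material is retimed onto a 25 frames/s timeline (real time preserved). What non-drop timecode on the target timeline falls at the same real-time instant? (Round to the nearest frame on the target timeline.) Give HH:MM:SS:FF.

Source frame index: (2×3600 + 23×60 + 49) × 24 + 2 = 207098.
Real time: 207098 / (24000/1001) = 103652549/12000 s.
Target frame: (103652549/12000) × (25) = 103652549/480 ≈ 215942.810 → 215943.
At 25 labels/s: frame 215943 → 02:23:57:18.

02:23:57:18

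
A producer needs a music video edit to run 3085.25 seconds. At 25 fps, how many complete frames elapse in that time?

77131 frames

Frames = 3085.25 × 25 = 308525/4 ≈ 77131.2500.
Complete frames: 77131.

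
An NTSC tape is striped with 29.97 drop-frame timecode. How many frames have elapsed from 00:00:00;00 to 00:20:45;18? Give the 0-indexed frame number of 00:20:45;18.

37332

As if non-drop at 30 labels/s: (0 × 3600 + 20 × 60 + 45) × 30 + 18 = 37368.
Minute boundaries passed: 20; those not divisible by 10: 20 − 2 = 18; dropped labels = 2 × 18 = 36.
Actual frame index = 37368 − 36 = 37332.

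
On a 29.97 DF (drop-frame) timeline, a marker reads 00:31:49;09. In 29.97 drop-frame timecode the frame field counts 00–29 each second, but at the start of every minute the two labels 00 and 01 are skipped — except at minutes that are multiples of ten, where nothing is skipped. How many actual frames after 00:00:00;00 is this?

As if non-drop at 30 labels/s: (0 × 3600 + 31 × 60 + 49) × 30 + 9 = 57279.
Minute boundaries passed: 31; those not divisible by 10: 31 − 3 = 28; dropped labels = 2 × 28 = 56.
Actual frame index = 57279 − 56 = 57223.

57223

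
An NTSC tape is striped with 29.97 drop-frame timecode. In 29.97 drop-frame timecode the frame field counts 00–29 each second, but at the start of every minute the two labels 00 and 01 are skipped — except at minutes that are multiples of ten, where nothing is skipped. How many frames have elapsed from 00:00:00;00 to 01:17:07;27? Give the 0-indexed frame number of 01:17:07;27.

As if non-drop at 30 labels/s: (1 × 3600 + 17 × 60 + 7) × 30 + 27 = 138837.
Minute boundaries passed: 77; those not divisible by 10: 77 − 7 = 70; dropped labels = 2 × 70 = 140.
Actual frame index = 138837 − 140 = 138697.

138697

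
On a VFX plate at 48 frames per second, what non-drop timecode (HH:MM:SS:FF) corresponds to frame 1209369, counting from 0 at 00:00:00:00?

1209369 ÷ 48 = 25195 full seconds, remainder 9 frames.
25195 s = 6 h 59 min 55 s.
Timecode: 06:59:55:09.

06:59:55:09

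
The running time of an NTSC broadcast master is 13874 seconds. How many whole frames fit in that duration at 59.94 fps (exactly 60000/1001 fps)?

831608 frames

Frames = 13874 × 60000/1001 = 118920000/143 ≈ 831608.3916.
Complete frames: 831608.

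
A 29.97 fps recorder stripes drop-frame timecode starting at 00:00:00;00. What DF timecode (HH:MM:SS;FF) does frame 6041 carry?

Each 10-minute DF block holds 10 × 60 × 30 − 9 × 2 = 17982 frames. 6041 ÷ 17982 → 0 full blocks, remainder 6041.
Within the partial block the first minute is 1800 frames and each further minute 1798, so 3 further minute boundaries passed. Total skipped labels = 18 × 0 + 2 × 3 = 6.
Non-drop label index = 6041 + 6 = 6047; at 30 labels/s that is 00:03:21:17, i.e. DF 00:03:21;17.

00:03:21;17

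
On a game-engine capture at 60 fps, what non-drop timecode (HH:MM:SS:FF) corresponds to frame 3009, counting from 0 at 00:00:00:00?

3009 ÷ 60 = 50 full seconds, remainder 9 frames.
50 s = 0 h 0 min 50 s.
Timecode: 00:00:50:09.

00:00:50:09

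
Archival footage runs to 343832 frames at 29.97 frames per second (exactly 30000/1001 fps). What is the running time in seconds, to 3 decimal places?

Running time = 343832 × 1001/30000 = 43021979/3750 s ≈ 11472.528 s.

11472.528 seconds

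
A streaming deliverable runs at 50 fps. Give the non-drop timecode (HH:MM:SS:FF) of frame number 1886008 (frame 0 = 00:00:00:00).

1886008 ÷ 50 = 37720 full seconds, remainder 8 frames.
37720 s = 10 h 28 min 40 s.
Timecode: 10:28:40:08.

10:28:40:08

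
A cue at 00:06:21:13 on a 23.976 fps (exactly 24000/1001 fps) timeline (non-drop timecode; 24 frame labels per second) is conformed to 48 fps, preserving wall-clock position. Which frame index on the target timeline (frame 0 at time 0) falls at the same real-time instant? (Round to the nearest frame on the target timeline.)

Source frame index: (0×3600 + 6×60 + 21) × 24 + 13 = 9157.
Real time: 9157 / (24000/1001) = 9166157/24000 s.
Target frame: (9166157/24000) × (48) = 9166157/500 ≈ 18332.314 → 18332.

frame 18332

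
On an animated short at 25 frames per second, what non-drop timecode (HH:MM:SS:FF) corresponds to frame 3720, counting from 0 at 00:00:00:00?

00:02:28:20

3720 ÷ 25 = 148 full seconds, remainder 20 frames.
148 s = 0 h 2 min 28 s.
Timecode: 00:02:28:20.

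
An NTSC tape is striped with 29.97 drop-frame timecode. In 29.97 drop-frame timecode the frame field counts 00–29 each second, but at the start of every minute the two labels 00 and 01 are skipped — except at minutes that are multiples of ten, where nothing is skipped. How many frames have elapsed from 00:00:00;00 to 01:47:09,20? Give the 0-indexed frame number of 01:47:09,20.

192696

As if non-drop at 30 labels/s: (1 × 3600 + 47 × 60 + 9) × 30 + 20 = 192890.
Minute boundaries passed: 107; those not divisible by 10: 107 − 10 = 97; dropped labels = 2 × 97 = 194.
Actual frame index = 192890 − 194 = 192696.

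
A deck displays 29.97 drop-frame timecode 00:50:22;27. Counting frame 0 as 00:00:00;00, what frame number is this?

90597

Complete 10-minute blocks: 5, each 17982 frames → 89910.
Remaining 0 whole minutes in the current block: 0 frames.
Within the current minute: 22 × 30 + 27 = 687. Total = 89910 + 0 + 687 = 90597.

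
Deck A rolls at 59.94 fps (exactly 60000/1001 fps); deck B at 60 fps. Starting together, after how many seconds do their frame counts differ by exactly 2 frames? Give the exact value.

1001/30 seconds

The gap grows by |60 − 60000/1001| = 60/1001 frames per second.
Time for a 2-frame gap: 2 ÷ (60/1001) = 1001/30 s.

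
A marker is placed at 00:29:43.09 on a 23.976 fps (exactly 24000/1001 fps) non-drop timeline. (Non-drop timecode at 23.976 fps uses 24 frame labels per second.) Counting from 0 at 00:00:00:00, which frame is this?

Total seconds to the label: (0 × 3600 + 29 × 60 + 43) = 1783.
Frame index = 1783 × 24 + 9 = 42801.

42801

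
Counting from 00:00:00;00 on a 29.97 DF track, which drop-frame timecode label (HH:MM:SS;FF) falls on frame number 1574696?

14:35:42;12

Ten DF minutes hold 17982 frames, so frame 1574696 lies in block 87 (frames 1564434–1582415) with 10262 frames into that block.
The block's first minute is 1800 frames and the rest 1798 each; 10262 frames reaches minute 5, so 87 × 18 + 5 × 2 = 1576 labels have been skipped so far.
Adding those back, label number 1574696 + 1576 = 1576272 at 30 labels/s is 52542 s + 12 f = 14 h 35 min 42 s frame 12, i.e. 14:35:42;12.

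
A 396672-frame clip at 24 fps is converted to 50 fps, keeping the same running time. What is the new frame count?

Target frames = source frames × (target rate / source rate) = 396672 × (50)/(24) = 396672 × 25/12 = 826400.

826400 frames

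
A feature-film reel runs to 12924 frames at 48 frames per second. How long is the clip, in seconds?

269.25 seconds

Running time = 12924 / (48) = 269.25 s.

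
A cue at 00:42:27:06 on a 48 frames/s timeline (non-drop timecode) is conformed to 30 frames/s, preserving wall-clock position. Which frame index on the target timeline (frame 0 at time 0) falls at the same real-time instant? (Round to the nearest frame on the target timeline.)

frame 76414

Source frame index: (0×3600 + 42×60 + 27) × 48 + 6 = 122262.
Real time: 122262 / (48) = 20377/8 s.
Target frame: (20377/8) × (30) = 305655/4 ≈ 76413.750 → 76414.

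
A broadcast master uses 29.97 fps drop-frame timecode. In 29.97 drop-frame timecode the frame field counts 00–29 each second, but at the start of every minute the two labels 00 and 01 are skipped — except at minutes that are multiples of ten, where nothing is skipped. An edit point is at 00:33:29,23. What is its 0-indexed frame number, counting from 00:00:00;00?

60233

As if non-drop at 30 labels/s: (0 × 3600 + 33 × 60 + 29) × 30 + 23 = 60293.
Minute boundaries passed: 33; those not divisible by 10: 33 − 3 = 30; dropped labels = 2 × 30 = 60.
Actual frame index = 60293 − 60 = 60233.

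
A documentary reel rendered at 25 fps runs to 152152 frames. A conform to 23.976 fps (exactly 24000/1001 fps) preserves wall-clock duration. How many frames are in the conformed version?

Target frames = source frames × (target rate / source rate) = 152152 × (24000/1001)/(25) = 152152 × 960/1001 = 145920.

145920 frames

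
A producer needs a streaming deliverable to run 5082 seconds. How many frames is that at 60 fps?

304920 frames

Frames = 5082 × 60 = 304920.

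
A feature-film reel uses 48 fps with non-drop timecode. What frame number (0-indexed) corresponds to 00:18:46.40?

Total seconds to the label: (0 × 3600 + 18 × 60 + 46) = 1126.
Frame index = 1126 × 48 + 40 = 54088.

frame 54088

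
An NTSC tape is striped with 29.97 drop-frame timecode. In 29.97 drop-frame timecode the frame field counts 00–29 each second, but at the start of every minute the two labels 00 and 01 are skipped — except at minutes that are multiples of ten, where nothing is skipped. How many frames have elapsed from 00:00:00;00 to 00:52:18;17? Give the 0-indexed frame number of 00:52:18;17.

Complete 10-minute blocks: 5, each 17982 frames → 89910.
Remaining 2 whole minutes in the current block: 1800 + 1 × 1798 = 3598 frames.
Within the current minute: 18 × 30 + 17 − 2 = 555 (labels ;00/;01 skipped at this minute). Total = 89910 + 3598 + 555 = 94063.

94063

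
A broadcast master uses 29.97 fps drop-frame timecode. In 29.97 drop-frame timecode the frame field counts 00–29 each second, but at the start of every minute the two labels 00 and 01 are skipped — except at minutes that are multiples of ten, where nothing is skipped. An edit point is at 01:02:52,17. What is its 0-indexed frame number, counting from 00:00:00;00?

113065

Complete 10-minute blocks: 6, each 17982 frames → 107892.
Remaining 2 whole minutes in the current block: 1800 + 1 × 1798 = 3598 frames.
Within the current minute: 52 × 30 + 17 − 2 = 1575 (labels ;00/;01 skipped at this minute). Total = 107892 + 3598 + 1575 = 113065.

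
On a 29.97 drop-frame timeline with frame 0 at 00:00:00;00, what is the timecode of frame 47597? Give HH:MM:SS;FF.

Ten DF minutes hold 17982 frames, so frame 47597 lies in block 2 (frames 35964–53945) with 11633 frames into that block.
The block's first minute is 1800 frames and the rest 1798 each; 11633 frames reaches minute 6, so 2 × 18 + 6 × 2 = 48 labels have been skipped so far.
Adding those back, label number 47597 + 48 = 47645 at 30 labels/s is 1588 s + 5 f = 0 h 26 min 28 s frame 5, i.e. 00:26:28;05.

00:26:28;05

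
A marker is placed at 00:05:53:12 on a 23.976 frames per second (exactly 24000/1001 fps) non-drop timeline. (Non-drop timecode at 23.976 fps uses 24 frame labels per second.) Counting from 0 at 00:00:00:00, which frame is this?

Total seconds to the label: (0 × 3600 + 5 × 60 + 53) = 353.
Frame index = 353 × 24 + 12 = 8484.

8484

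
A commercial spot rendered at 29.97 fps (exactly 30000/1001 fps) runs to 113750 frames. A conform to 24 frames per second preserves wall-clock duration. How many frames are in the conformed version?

91091 frames

Target frames = source frames × (target rate / source rate) = 113750 × (24)/(30000/1001) = 113750 × 1001/1250 = 91091.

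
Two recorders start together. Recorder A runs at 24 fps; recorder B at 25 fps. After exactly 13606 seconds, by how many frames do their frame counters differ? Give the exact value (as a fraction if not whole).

13606 frames

A emits 24 × 13606 = 326544 frames; B emits 25 × 13606 = 340150.
Difference = 13606 frames; B is ahead of A.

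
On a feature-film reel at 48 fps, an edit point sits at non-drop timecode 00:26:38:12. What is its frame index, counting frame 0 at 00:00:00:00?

Total seconds to the label: (0 × 3600 + 26 × 60 + 38) = 1598.
Frame index = 1598 × 48 + 12 = 76716.

76716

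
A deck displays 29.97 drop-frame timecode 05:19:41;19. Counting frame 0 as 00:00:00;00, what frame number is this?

As if non-drop at 30 labels/s: (5 × 3600 + 19 × 60 + 41) × 30 + 19 = 575449.
Minute boundaries passed: 319; those not divisible by 10: 319 − 31 = 288; dropped labels = 2 × 288 = 576.
Actual frame index = 575449 − 576 = 574873.

574873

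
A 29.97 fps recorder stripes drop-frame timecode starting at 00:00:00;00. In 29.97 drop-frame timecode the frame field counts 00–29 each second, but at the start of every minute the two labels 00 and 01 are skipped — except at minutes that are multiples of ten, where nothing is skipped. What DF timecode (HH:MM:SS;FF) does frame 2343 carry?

Each 10-minute DF block holds 10 × 60 × 30 − 9 × 2 = 17982 frames. 2343 ÷ 17982 → 0 full blocks, remainder 2343.
Within the partial block the first minute is 1800 frames and each further minute 1798, so 1 further minute boundary passed. Total skipped labels = 18 × 0 + 2 × 1 = 2.
Non-drop label index = 2343 + 2 = 2345; at 30 labels/s that is 00:01:18:05, i.e. DF 00:01:18;05.

00:01:18;05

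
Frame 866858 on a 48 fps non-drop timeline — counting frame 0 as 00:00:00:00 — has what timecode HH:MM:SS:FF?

866858 ÷ 48 = 18059 full seconds, remainder 26 frames.
18059 s = 5 h 0 min 59 s.
Timecode: 05:00:59:26.

05:00:59:26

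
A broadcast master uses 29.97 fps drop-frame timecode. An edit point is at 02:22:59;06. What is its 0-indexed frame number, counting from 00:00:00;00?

As if non-drop at 30 labels/s: (2 × 3600 + 22 × 60 + 59) × 30 + 6 = 257376.
Minute boundaries passed: 142; those not divisible by 10: 142 − 14 = 128; dropped labels = 2 × 128 = 256.
Actual frame index = 257376 − 256 = 257120.

257120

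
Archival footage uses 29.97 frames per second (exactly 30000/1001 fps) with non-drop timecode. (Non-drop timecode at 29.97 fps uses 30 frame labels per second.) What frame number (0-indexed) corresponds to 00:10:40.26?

Total seconds to the label: (0 × 3600 + 10 × 60 + 40) = 640.
Frame index = 640 × 30 + 26 = 19226.

19226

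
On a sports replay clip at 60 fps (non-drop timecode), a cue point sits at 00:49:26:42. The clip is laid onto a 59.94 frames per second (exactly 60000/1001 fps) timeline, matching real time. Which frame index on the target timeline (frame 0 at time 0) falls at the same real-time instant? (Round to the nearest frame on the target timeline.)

frame 177824

Source frame index: (0×3600 + 49×60 + 26) × 60 + 42 = 178002.
Real time: 178002 / (60) = 29667/10 s.
Target frame: (29667/10) × (60000/1001) = 16182000/91 ≈ 177824.176 → 177824.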